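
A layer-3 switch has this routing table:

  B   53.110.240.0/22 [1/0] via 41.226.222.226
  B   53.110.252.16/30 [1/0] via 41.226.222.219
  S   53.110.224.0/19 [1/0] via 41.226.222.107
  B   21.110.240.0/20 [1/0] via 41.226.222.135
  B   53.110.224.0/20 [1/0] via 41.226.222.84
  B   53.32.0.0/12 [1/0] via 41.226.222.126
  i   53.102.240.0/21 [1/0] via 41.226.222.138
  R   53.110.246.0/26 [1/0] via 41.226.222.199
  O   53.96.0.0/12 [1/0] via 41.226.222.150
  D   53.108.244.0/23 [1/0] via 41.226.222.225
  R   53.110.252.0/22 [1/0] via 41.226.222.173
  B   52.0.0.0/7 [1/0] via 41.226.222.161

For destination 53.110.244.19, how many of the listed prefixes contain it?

Prefixes containing 53.110.244.19:
  52.0.0.0/7 (52.0.0.0 - 53.255.255.255)
  53.96.0.0/12 (53.96.0.0 - 53.111.255.255)
  53.110.224.0/19 (53.110.224.0 - 53.110.255.255)
Total matching entries: 3.

3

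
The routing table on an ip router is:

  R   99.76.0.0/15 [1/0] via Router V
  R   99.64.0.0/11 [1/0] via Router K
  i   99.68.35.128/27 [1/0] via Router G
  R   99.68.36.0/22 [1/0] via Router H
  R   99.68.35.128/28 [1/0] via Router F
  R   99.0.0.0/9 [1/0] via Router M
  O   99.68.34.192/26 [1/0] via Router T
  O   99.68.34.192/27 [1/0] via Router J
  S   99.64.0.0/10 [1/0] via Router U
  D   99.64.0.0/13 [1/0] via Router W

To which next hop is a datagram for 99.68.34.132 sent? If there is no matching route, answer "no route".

Routes whose prefix contains 99.68.34.132:
  99.0.0.0/9 (99.0.0.0 - 99.127.255.255) -> Router M
  99.64.0.0/10 (99.64.0.0 - 99.127.255.255) -> Router U
  99.64.0.0/11 (99.64.0.0 - 99.95.255.255) -> Router K
  99.64.0.0/13 (99.64.0.0 - 99.71.255.255) -> Router W
More-specific entries that do NOT match:
  99.68.35.128/28 (99.68.35.128 - 99.68.35.143) does not contain 99.68.34.132
  99.68.35.128/27 (99.68.35.128 - 99.68.35.159) does not contain 99.68.34.132
  99.68.34.192/27 (99.68.34.192 - 99.68.34.223) does not contain 99.68.34.132
  99.68.34.192/26 (99.68.34.192 - 99.68.34.255) does not contain 99.68.34.132
  99.68.36.0/22 (99.68.36.0 - 99.68.39.255) does not contain 99.68.34.132
  99.76.0.0/15 (99.76.0.0 - 99.77.255.255) does not contain 99.68.34.132
Longest matching prefix is /13 -> next hop Router W.

Router W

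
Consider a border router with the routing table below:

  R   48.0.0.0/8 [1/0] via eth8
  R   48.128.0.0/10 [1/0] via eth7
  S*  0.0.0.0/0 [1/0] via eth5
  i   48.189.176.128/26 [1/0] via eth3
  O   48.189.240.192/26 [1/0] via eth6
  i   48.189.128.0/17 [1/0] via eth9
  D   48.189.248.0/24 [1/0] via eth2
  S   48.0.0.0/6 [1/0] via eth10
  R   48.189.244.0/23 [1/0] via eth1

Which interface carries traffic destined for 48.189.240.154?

eth9

Routes whose prefix contains 48.189.240.154:
  0.0.0.0/0 (default, matches everything) -> eth5
  48.0.0.0/6 (48.0.0.0 - 51.255.255.255) -> eth10
  48.0.0.0/8 (48.0.0.0 - 48.255.255.255) -> eth8
  48.128.0.0/10 (48.128.0.0 - 48.191.255.255) -> eth7
  48.189.128.0/17 (48.189.128.0 - 48.189.255.255) -> eth9
More-specific entries that do NOT match:
  48.189.176.128/26 (48.189.176.128 - 48.189.176.191) does not contain 48.189.240.154
  48.189.240.192/26 (48.189.240.192 - 48.189.240.255) does not contain 48.189.240.154
  48.189.248.0/24 (48.189.248.0 - 48.189.248.255) does not contain 48.189.240.154
  48.189.244.0/23 (48.189.244.0 - 48.189.245.255) does not contain 48.189.240.154
Longest matching prefix is /17 -> interface eth9.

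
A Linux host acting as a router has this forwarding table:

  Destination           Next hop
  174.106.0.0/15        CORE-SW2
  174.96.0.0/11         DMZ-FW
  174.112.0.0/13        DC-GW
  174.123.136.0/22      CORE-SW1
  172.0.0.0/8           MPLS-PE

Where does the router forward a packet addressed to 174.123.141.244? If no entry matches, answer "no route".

DMZ-FW

Routes whose prefix contains 174.123.141.244:
  174.96.0.0/11 (174.96.0.0 - 174.127.255.255) -> DMZ-FW
More-specific entries that do NOT match:
  174.123.136.0/22 (174.123.136.0 - 174.123.139.255) does not contain 174.123.141.244
  174.106.0.0/15 (174.106.0.0 - 174.107.255.255) does not contain 174.123.141.244
  174.112.0.0/13 (174.112.0.0 - 174.119.255.255) does not contain 174.123.141.244
Longest matching prefix is /11 -> next hop DMZ-FW.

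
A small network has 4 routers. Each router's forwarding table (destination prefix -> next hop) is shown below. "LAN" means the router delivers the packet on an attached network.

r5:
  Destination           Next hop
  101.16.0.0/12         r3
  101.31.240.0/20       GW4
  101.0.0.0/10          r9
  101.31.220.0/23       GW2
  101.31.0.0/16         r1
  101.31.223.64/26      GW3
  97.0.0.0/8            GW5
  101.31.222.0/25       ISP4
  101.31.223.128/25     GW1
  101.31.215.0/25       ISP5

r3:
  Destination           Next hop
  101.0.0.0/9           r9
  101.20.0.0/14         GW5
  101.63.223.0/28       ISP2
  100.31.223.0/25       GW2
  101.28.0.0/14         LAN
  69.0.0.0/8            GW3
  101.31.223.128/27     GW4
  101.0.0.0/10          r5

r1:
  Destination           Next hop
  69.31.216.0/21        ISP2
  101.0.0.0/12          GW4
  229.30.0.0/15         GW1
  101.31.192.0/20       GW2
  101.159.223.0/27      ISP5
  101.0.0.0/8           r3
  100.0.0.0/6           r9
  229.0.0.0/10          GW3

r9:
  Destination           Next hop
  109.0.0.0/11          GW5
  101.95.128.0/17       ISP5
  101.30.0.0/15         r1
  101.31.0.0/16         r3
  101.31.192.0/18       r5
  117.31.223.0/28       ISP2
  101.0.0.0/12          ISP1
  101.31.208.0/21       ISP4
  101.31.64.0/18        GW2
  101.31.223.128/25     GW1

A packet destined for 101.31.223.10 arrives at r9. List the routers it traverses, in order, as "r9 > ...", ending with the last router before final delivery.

r9 > r5 > r1 > r3

At r9: longest match for 101.31.223.10 is 101.31.192.0/18 -> r5
At r5: longest match for 101.31.223.10 is 101.31.0.0/16 -> r1
At r1: longest match for 101.31.223.10 is 101.0.0.0/8 -> r3
At r3: longest match for 101.31.223.10 is 101.28.0.0/14 -> LAN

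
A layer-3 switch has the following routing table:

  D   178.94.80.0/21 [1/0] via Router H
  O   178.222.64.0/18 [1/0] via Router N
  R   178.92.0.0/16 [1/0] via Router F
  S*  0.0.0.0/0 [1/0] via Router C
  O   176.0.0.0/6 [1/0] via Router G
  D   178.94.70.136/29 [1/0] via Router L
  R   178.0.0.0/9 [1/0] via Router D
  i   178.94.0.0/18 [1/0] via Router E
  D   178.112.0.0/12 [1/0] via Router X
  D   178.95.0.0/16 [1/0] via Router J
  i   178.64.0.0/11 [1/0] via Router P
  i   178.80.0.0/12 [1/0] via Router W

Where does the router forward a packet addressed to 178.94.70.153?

Router W

Routes whose prefix contains 178.94.70.153:
  0.0.0.0/0 (default, matches everything) -> Router C
  176.0.0.0/6 (176.0.0.0 - 179.255.255.255) -> Router G
  178.0.0.0/9 (178.0.0.0 - 178.127.255.255) -> Router D
  178.64.0.0/11 (178.64.0.0 - 178.95.255.255) -> Router P
  178.80.0.0/12 (178.80.0.0 - 178.95.255.255) -> Router W
More-specific entries that do NOT match:
  178.94.70.136/29 (178.94.70.136 - 178.94.70.143) does not contain 178.94.70.153
  178.94.80.0/21 (178.94.80.0 - 178.94.87.255) does not contain 178.94.70.153
  178.222.64.0/18 (178.222.64.0 - 178.222.127.255) does not contain 178.94.70.153
  178.94.0.0/18 (178.94.0.0 - 178.94.63.255) does not contain 178.94.70.153
  178.92.0.0/16 (178.92.0.0 - 178.92.255.255) does not contain 178.94.70.153
  178.95.0.0/16 (178.95.0.0 - 178.95.255.255) does not contain 178.94.70.153
Longest matching prefix is /12 -> next hop Router W.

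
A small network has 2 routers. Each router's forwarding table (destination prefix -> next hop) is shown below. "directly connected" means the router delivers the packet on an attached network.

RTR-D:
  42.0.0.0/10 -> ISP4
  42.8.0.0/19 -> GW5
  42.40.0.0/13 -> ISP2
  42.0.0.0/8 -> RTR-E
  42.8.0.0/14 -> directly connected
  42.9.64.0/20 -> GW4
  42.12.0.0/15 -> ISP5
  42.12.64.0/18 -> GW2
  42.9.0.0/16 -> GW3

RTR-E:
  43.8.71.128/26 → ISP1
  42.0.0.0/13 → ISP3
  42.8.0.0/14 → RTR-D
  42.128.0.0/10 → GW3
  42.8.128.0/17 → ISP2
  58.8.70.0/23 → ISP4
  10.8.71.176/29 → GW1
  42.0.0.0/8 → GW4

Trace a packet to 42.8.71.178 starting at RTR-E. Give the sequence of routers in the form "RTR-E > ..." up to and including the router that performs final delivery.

RTR-E > RTR-D

At RTR-E: longest match for 42.8.71.178 is 42.8.0.0/14 -> RTR-D
At RTR-D: longest match for 42.8.71.178 is 42.8.0.0/14 -> directly connected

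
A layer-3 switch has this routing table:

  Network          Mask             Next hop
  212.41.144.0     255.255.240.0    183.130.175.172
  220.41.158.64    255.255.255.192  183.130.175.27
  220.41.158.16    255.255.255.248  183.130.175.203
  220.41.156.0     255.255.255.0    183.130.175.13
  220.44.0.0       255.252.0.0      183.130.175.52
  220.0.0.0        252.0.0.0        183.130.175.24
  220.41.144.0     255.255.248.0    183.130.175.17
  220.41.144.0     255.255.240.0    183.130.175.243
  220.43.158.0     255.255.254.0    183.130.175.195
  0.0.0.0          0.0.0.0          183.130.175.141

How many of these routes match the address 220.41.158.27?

Prefixes containing 220.41.158.27:
  0.0.0.0/0 (default, matches everything)
  220.0.0.0/6 (220.0.0.0 - 223.255.255.255)
  220.41.144.0/20 (220.41.144.0 - 220.41.159.255)
Total matching entries: 3.

3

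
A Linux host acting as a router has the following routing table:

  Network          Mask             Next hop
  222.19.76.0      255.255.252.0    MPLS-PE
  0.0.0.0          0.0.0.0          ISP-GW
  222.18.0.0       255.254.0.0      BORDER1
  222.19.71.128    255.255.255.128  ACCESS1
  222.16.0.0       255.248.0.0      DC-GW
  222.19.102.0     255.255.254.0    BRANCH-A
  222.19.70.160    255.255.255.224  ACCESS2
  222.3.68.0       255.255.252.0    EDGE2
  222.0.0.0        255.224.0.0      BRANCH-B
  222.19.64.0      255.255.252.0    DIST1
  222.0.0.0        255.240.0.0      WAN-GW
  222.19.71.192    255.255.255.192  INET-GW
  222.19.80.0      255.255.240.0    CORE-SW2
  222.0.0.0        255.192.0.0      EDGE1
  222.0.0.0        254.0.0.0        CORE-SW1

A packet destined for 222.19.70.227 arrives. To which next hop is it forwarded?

BORDER1

Routes whose prefix contains 222.19.70.227:
  0.0.0.0/0 (default, matches everything) -> ISP-GW
  222.0.0.0/7 (222.0.0.0 - 223.255.255.255) -> CORE-SW1
  222.0.0.0/10 (222.0.0.0 - 222.63.255.255) -> EDGE1
  222.0.0.0/11 (222.0.0.0 - 222.31.255.255) -> BRANCH-B
  222.16.0.0/13 (222.16.0.0 - 222.23.255.255) -> DC-GW
  222.18.0.0/15 (222.18.0.0 - 222.19.255.255) -> BORDER1
More-specific entries that do NOT match:
  222.19.70.160/27 (222.19.70.160 - 222.19.70.191) does not contain 222.19.70.227
  222.19.71.192/26 (222.19.71.192 - 222.19.71.255) does not contain 222.19.70.227
  222.19.71.128/25 (222.19.71.128 - 222.19.71.255) does not contain 222.19.70.227
  222.19.102.0/23 (222.19.102.0 - 222.19.103.255) does not contain 222.19.70.227
  222.19.76.0/22 (222.19.76.0 - 222.19.79.255) does not contain 222.19.70.227
  222.3.68.0/22 (222.3.68.0 - 222.3.71.255) does not contain 222.19.70.227
  222.19.64.0/22 (222.19.64.0 - 222.19.67.255) does not contain 222.19.70.227
  222.19.80.0/20 (222.19.80.0 - 222.19.95.255) does not contain 222.19.70.227
Longest matching prefix is /15 -> next hop BORDER1.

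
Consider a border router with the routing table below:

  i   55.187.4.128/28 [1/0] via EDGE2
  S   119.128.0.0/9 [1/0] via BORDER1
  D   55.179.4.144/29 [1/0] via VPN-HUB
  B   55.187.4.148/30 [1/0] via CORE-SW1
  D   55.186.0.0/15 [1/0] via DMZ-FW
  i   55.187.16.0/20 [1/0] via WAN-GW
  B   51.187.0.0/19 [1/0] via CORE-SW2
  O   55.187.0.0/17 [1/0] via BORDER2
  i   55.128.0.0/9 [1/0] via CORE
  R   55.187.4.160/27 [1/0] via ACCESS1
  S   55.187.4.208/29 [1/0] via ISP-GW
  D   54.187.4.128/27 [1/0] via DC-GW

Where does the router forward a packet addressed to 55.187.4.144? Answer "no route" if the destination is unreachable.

Routes whose prefix contains 55.187.4.144:
  55.128.0.0/9 (55.128.0.0 - 55.255.255.255) -> CORE
  55.186.0.0/15 (55.186.0.0 - 55.187.255.255) -> DMZ-FW
  55.187.0.0/17 (55.187.0.0 - 55.187.127.255) -> BORDER2
More-specific entries that do NOT match:
  55.187.4.148/30 (55.187.4.148 - 55.187.4.151) does not contain 55.187.4.144
  55.179.4.144/29 (55.179.4.144 - 55.179.4.151) does not contain 55.187.4.144
  55.187.4.208/29 (55.187.4.208 - 55.187.4.215) does not contain 55.187.4.144
  55.187.4.128/28 (55.187.4.128 - 55.187.4.143) does not contain 55.187.4.144
  55.187.4.160/27 (55.187.4.160 - 55.187.4.191) does not contain 55.187.4.144
  54.187.4.128/27 (54.187.4.128 - 54.187.4.159) does not contain 55.187.4.144
  55.187.16.0/20 (55.187.16.0 - 55.187.31.255) does not contain 55.187.4.144
  51.187.0.0/19 (51.187.0.0 - 51.187.31.255) does not contain 55.187.4.144
Longest matching prefix is /17 -> next hop BORDER2.

BORDER2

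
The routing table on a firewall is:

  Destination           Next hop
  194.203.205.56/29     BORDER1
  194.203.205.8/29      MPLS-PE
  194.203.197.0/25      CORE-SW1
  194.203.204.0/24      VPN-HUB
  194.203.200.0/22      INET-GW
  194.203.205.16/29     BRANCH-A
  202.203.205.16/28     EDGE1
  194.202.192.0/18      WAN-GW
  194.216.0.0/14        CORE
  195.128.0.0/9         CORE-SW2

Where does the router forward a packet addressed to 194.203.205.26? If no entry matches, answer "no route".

No entry's prefix contains 194.203.205.26; there is no default route.

no route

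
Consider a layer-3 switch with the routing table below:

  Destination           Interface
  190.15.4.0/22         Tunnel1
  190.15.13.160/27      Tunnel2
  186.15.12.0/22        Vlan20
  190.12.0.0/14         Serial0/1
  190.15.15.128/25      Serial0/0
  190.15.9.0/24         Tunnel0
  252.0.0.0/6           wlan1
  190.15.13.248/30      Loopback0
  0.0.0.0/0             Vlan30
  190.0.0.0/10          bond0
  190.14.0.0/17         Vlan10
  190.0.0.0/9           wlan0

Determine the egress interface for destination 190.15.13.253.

Serial0/1

Routes whose prefix contains 190.15.13.253:
  0.0.0.0/0 (default, matches everything) -> Vlan30
  190.0.0.0/9 (190.0.0.0 - 190.127.255.255) -> wlan0
  190.0.0.0/10 (190.0.0.0 - 190.63.255.255) -> bond0
  190.12.0.0/14 (190.12.0.0 - 190.15.255.255) -> Serial0/1
More-specific entries that do NOT match:
  190.15.13.248/30 (190.15.13.248 - 190.15.13.251) does not contain 190.15.13.253
  190.15.13.160/27 (190.15.13.160 - 190.15.13.191) does not contain 190.15.13.253
  190.15.15.128/25 (190.15.15.128 - 190.15.15.255) does not contain 190.15.13.253
  190.15.9.0/24 (190.15.9.0 - 190.15.9.255) does not contain 190.15.13.253
  190.15.4.0/22 (190.15.4.0 - 190.15.7.255) does not contain 190.15.13.253
  186.15.12.0/22 (186.15.12.0 - 186.15.15.255) does not contain 190.15.13.253
  190.14.0.0/17 (190.14.0.0 - 190.14.127.255) does not contain 190.15.13.253
Longest matching prefix is /14 -> interface Serial0/1.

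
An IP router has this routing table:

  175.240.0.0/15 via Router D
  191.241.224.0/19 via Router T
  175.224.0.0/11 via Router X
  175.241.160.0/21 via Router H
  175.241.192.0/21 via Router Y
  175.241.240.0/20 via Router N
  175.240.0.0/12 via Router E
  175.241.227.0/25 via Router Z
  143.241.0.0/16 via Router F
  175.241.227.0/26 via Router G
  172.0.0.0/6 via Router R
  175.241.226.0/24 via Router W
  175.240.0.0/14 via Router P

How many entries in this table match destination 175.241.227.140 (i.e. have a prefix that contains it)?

Prefixes containing 175.241.227.140:
  172.0.0.0/6 (172.0.0.0 - 175.255.255.255)
  175.224.0.0/11 (175.224.0.0 - 175.255.255.255)
  175.240.0.0/12 (175.240.0.0 - 175.255.255.255)
  175.240.0.0/14 (175.240.0.0 - 175.243.255.255)
  175.240.0.0/15 (175.240.0.0 - 175.241.255.255)
Total matching entries: 5.

5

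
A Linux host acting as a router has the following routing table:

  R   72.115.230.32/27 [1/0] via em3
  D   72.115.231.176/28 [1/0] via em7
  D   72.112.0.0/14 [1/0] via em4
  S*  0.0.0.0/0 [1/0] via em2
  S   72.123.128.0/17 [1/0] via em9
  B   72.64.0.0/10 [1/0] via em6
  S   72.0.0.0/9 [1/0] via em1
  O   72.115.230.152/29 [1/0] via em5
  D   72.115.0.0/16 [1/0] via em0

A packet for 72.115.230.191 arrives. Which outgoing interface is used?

em0

Routes whose prefix contains 72.115.230.191:
  0.0.0.0/0 (default, matches everything) -> em2
  72.0.0.0/9 (72.0.0.0 - 72.127.255.255) -> em1
  72.64.0.0/10 (72.64.0.0 - 72.127.255.255) -> em6
  72.112.0.0/14 (72.112.0.0 - 72.115.255.255) -> em4
  72.115.0.0/16 (72.115.0.0 - 72.115.255.255) -> em0
More-specific entries that do NOT match:
  72.115.230.152/29 (72.115.230.152 - 72.115.230.159) does not contain 72.115.230.191
  72.115.231.176/28 (72.115.231.176 - 72.115.231.191) does not contain 72.115.230.191
  72.115.230.32/27 (72.115.230.32 - 72.115.230.63) does not contain 72.115.230.191
  72.123.128.0/17 (72.123.128.0 - 72.123.255.255) does not contain 72.115.230.191
Longest matching prefix is /16 -> interface em0.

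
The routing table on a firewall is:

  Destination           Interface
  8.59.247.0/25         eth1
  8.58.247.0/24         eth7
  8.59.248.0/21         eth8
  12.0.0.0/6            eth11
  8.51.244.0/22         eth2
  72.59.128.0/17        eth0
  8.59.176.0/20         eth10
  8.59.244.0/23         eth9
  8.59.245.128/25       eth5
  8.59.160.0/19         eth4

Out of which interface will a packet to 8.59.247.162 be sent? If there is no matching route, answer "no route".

no route

No entry's prefix contains 8.59.247.162; there is no default route.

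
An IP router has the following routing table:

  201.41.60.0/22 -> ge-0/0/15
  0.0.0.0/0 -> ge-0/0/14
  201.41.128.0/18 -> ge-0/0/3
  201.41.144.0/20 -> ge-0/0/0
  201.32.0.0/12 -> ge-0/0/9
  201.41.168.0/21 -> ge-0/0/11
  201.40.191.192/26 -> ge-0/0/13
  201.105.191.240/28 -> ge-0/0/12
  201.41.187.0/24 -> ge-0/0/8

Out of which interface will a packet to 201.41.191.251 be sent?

Routes whose prefix contains 201.41.191.251:
  0.0.0.0/0 (default, matches everything) -> ge-0/0/14
  201.32.0.0/12 (201.32.0.0 - 201.47.255.255) -> ge-0/0/9
  201.41.128.0/18 (201.41.128.0 - 201.41.191.255) -> ge-0/0/3
More-specific entries that do NOT match:
  201.105.191.240/28 (201.105.191.240 - 201.105.191.255) does not contain 201.41.191.251
  201.40.191.192/26 (201.40.191.192 - 201.40.191.255) does not contain 201.41.191.251
  201.41.187.0/24 (201.41.187.0 - 201.41.187.255) does not contain 201.41.191.251
  201.41.60.0/22 (201.41.60.0 - 201.41.63.255) does not contain 201.41.191.251
  201.41.168.0/21 (201.41.168.0 - 201.41.175.255) does not contain 201.41.191.251
  201.41.144.0/20 (201.41.144.0 - 201.41.159.255) does not contain 201.41.191.251
Longest matching prefix is /18 -> interface ge-0/0/3.

ge-0/0/3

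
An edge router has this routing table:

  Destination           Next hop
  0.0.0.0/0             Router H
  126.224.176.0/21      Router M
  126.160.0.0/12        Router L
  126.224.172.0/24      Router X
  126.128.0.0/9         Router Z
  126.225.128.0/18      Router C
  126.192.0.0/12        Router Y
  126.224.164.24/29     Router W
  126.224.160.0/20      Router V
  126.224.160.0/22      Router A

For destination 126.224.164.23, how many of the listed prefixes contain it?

3

Prefixes containing 126.224.164.23:
  0.0.0.0/0 (default, matches everything)
  126.128.0.0/9 (126.128.0.0 - 126.255.255.255)
  126.224.160.0/20 (126.224.160.0 - 126.224.175.255)
Total matching entries: 3.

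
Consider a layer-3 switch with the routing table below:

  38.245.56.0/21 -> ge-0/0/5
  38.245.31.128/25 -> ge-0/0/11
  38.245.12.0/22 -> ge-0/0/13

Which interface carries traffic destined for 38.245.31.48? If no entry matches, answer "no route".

No entry's prefix contains 38.245.31.48; there is no default route.

no route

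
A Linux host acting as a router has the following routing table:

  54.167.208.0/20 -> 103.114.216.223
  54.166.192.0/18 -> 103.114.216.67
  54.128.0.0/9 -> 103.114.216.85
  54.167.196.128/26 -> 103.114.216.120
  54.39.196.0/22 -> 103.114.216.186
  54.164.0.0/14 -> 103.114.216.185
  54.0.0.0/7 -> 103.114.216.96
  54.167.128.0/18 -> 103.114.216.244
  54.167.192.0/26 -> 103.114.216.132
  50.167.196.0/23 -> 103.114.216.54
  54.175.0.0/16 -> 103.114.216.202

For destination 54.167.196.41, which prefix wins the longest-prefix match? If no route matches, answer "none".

54.164.0.0/14

Entries matching 54.167.196.41:
  54.0.0.0/7 (54.0.0.0 - 55.255.255.255)
  54.128.0.0/9 (54.128.0.0 - 54.255.255.255)
  54.164.0.0/14 (54.164.0.0 - 54.167.255.255)
Most specific is 54.164.0.0/14.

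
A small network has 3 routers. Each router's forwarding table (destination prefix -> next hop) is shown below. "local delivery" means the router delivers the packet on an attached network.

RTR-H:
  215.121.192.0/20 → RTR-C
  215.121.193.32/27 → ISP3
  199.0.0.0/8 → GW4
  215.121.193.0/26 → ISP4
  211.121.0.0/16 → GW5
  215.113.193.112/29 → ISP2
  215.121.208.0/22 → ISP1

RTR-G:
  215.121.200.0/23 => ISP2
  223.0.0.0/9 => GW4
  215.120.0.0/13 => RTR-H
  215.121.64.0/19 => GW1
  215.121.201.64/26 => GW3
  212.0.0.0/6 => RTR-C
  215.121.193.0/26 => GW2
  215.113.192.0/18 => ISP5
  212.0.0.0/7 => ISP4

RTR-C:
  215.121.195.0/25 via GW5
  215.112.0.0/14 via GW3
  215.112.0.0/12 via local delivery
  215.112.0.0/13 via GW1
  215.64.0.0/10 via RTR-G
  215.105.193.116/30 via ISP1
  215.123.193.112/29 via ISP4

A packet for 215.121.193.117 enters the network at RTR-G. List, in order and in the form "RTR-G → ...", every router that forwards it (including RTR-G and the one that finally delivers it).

At RTR-G: longest match for 215.121.193.117 is 215.120.0.0/13 -> RTR-H
At RTR-H: longest match for 215.121.193.117 is 215.121.192.0/20 -> RTR-C
At RTR-C: longest match for 215.121.193.117 is 215.112.0.0/12 -> local delivery

RTR-G → RTR-H → RTR-C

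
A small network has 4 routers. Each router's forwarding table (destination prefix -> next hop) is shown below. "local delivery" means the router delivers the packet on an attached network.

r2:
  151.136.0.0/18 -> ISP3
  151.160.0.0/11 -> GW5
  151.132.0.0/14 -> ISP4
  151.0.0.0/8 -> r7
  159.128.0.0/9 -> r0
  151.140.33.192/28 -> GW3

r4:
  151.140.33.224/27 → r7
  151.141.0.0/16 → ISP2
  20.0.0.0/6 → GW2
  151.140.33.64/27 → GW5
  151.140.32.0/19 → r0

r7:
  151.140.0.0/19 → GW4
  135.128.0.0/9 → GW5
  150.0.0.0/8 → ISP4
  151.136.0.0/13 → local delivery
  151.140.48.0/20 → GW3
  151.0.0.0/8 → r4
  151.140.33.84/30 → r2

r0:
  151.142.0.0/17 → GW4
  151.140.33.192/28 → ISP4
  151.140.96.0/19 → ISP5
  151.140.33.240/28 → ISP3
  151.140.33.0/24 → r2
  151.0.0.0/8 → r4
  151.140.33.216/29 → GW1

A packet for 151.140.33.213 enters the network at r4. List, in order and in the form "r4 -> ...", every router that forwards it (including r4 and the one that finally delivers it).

At r4: longest match for 151.140.33.213 is 151.140.32.0/19 -> r0
At r0: longest match for 151.140.33.213 is 151.140.33.0/24 -> r2
At r2: longest match for 151.140.33.213 is 151.0.0.0/8 -> r7
At r7: longest match for 151.140.33.213 is 151.136.0.0/13 -> local delivery

r4 -> r0 -> r2 -> r7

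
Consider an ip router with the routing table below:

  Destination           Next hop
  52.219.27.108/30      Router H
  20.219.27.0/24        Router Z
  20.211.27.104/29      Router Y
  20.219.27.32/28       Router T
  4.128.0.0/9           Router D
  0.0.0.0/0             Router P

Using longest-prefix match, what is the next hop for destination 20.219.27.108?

Router Z

Routes whose prefix contains 20.219.27.108:
  0.0.0.0/0 (default, matches everything) -> Router P
  20.219.27.0/24 (20.219.27.0 - 20.219.27.255) -> Router Z
More-specific entries that do NOT match:
  52.219.27.108/30 (52.219.27.108 - 52.219.27.111) does not contain 20.219.27.108
  20.211.27.104/29 (20.211.27.104 - 20.211.27.111) does not contain 20.219.27.108
  20.219.27.32/28 (20.219.27.32 - 20.219.27.47) does not contain 20.219.27.108
Longest matching prefix is /24 -> next hop Router Z.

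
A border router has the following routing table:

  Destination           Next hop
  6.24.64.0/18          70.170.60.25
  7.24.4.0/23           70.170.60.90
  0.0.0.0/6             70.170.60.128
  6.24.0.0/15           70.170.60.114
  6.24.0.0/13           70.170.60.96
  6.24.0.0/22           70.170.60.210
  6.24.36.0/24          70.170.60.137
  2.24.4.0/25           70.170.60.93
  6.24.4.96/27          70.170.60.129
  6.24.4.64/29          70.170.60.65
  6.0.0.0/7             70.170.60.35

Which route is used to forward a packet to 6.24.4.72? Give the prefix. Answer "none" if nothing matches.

Entries matching 6.24.4.72:
  6.0.0.0/7 (6.0.0.0 - 7.255.255.255)
  6.24.0.0/13 (6.24.0.0 - 6.31.255.255)
  6.24.0.0/15 (6.24.0.0 - 6.25.255.255)
Most specific is 6.24.0.0/15.

6.24.0.0/15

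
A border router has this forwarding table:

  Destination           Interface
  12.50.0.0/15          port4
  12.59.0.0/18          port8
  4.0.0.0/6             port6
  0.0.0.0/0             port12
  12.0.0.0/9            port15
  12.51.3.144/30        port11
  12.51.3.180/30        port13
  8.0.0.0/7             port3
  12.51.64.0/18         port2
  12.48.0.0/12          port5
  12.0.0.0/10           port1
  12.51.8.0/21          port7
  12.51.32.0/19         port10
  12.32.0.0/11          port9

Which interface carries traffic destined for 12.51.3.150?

port4

Routes whose prefix contains 12.51.3.150:
  0.0.0.0/0 (default, matches everything) -> port12
  12.0.0.0/9 (12.0.0.0 - 12.127.255.255) -> port15
  12.0.0.0/10 (12.0.0.0 - 12.63.255.255) -> port1
  12.32.0.0/11 (12.32.0.0 - 12.63.255.255) -> port9
  12.48.0.0/12 (12.48.0.0 - 12.63.255.255) -> port5
  12.50.0.0/15 (12.50.0.0 - 12.51.255.255) -> port4
More-specific entries that do NOT match:
  12.51.3.144/30 (12.51.3.144 - 12.51.3.147) does not contain 12.51.3.150
  12.51.3.180/30 (12.51.3.180 - 12.51.3.183) does not contain 12.51.3.150
  12.51.8.0/21 (12.51.8.0 - 12.51.15.255) does not contain 12.51.3.150
  12.51.32.0/19 (12.51.32.0 - 12.51.63.255) does not contain 12.51.3.150
  12.59.0.0/18 (12.59.0.0 - 12.59.63.255) does not contain 12.51.3.150
  12.51.64.0/18 (12.51.64.0 - 12.51.127.255) does not contain 12.51.3.150
Longest matching prefix is /15 -> interface port4.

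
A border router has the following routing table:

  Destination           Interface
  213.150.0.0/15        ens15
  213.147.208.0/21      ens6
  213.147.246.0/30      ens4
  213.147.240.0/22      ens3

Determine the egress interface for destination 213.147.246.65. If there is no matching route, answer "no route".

no route

No entry's prefix contains 213.147.246.65; there is no default route.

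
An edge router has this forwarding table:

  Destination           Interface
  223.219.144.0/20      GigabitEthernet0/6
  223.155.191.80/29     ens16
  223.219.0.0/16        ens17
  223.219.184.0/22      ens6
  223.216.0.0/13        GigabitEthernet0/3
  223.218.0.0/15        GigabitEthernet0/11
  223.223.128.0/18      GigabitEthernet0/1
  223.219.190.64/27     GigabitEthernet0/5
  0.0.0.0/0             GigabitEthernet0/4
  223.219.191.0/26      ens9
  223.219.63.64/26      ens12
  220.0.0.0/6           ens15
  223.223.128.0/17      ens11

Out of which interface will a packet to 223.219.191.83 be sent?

Routes whose prefix contains 223.219.191.83:
  0.0.0.0/0 (default, matches everything) -> GigabitEthernet0/4
  220.0.0.0/6 (220.0.0.0 - 223.255.255.255) -> ens15
  223.216.0.0/13 (223.216.0.0 - 223.223.255.255) -> GigabitEthernet0/3
  223.218.0.0/15 (223.218.0.0 - 223.219.255.255) -> GigabitEthernet0/11
  223.219.0.0/16 (223.219.0.0 - 223.219.255.255) -> ens17
More-specific entries that do NOT match:
  223.155.191.80/29 (223.155.191.80 - 223.155.191.87) does not contain 223.219.191.83
  223.219.190.64/27 (223.219.190.64 - 223.219.190.95) does not contain 223.219.191.83
  223.219.191.0/26 (223.219.191.0 - 223.219.191.63) does not contain 223.219.191.83
  223.219.63.64/26 (223.219.63.64 - 223.219.63.127) does not contain 223.219.191.83
  223.219.184.0/22 (223.219.184.0 - 223.219.187.255) does not contain 223.219.191.83
  223.219.144.0/20 (223.219.144.0 - 223.219.159.255) does not contain 223.219.191.83
  223.223.128.0/18 (223.223.128.0 - 223.223.191.255) does not contain 223.219.191.83
  223.223.128.0/17 (223.223.128.0 - 223.223.255.255) does not contain 223.219.191.83
Longest matching prefix is /16 -> interface ens17.

ens17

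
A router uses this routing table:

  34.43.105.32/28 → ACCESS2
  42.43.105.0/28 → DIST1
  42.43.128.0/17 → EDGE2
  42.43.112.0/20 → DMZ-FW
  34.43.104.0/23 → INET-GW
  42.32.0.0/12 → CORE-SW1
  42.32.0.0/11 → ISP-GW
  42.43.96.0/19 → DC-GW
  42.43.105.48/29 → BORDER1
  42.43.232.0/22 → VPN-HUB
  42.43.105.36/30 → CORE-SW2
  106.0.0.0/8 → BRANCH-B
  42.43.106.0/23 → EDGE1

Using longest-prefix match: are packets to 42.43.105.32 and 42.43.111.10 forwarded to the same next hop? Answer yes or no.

42.43.105.32: longest match 42.43.96.0/19 -> DC-GW
42.43.111.10: longest match 42.43.96.0/19 -> DC-GW

yes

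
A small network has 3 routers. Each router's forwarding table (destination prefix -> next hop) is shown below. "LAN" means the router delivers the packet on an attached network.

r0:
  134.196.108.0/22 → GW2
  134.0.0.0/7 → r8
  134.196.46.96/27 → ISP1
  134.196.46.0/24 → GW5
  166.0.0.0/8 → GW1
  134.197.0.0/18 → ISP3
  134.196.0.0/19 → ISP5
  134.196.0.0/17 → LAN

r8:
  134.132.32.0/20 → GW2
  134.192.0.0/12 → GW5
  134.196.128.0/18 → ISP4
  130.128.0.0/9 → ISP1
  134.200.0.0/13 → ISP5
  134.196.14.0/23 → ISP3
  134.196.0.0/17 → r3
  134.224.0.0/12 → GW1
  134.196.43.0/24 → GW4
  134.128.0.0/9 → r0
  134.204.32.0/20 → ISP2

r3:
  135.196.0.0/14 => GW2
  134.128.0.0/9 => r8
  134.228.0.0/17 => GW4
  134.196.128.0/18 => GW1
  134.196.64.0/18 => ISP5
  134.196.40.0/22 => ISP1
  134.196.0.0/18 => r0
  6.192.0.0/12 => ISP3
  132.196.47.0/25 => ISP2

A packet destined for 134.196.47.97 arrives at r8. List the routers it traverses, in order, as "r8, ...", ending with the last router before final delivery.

r8, r3, r0

At r8: longest match for 134.196.47.97 is 134.196.0.0/17 -> r3
At r3: longest match for 134.196.47.97 is 134.196.0.0/18 -> r0
At r0: longest match for 134.196.47.97 is 134.196.0.0/17 -> LAN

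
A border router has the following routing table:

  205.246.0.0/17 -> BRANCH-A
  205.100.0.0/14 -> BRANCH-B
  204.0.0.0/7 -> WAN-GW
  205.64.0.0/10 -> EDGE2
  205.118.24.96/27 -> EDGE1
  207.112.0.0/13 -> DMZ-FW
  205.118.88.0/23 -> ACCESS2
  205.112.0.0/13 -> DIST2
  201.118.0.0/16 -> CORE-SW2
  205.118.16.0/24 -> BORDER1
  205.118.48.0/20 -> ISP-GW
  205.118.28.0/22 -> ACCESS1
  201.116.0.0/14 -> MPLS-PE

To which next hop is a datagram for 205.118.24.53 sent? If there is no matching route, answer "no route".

DIST2

Routes whose prefix contains 205.118.24.53:
  204.0.0.0/7 (204.0.0.0 - 205.255.255.255) -> WAN-GW
  205.64.0.0/10 (205.64.0.0 - 205.127.255.255) -> EDGE2
  205.112.0.0/13 (205.112.0.0 - 205.119.255.255) -> DIST2
More-specific entries that do NOT match:
  205.118.24.96/27 (205.118.24.96 - 205.118.24.127) does not contain 205.118.24.53
  205.118.16.0/24 (205.118.16.0 - 205.118.16.255) does not contain 205.118.24.53
  205.118.88.0/23 (205.118.88.0 - 205.118.89.255) does not contain 205.118.24.53
  205.118.28.0/22 (205.118.28.0 - 205.118.31.255) does not contain 205.118.24.53
  205.118.48.0/20 (205.118.48.0 - 205.118.63.255) does not contain 205.118.24.53
  205.246.0.0/17 (205.246.0.0 - 205.246.127.255) does not contain 205.118.24.53
  201.118.0.0/16 (201.118.0.0 - 201.118.255.255) does not contain 205.118.24.53
  205.100.0.0/14 (205.100.0.0 - 205.103.255.255) does not contain 205.118.24.53
  201.116.0.0/14 (201.116.0.0 - 201.119.255.255) does not contain 205.118.24.53
Longest matching prefix is /13 -> next hop DIST2.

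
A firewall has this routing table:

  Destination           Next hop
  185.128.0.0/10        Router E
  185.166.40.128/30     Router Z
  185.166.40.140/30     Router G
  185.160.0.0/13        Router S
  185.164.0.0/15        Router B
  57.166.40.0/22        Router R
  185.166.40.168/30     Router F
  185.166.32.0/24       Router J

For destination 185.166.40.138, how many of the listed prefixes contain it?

2

Prefixes containing 185.166.40.138:
  185.128.0.0/10 (185.128.0.0 - 185.191.255.255)
  185.160.0.0/13 (185.160.0.0 - 185.167.255.255)
Total matching entries: 2.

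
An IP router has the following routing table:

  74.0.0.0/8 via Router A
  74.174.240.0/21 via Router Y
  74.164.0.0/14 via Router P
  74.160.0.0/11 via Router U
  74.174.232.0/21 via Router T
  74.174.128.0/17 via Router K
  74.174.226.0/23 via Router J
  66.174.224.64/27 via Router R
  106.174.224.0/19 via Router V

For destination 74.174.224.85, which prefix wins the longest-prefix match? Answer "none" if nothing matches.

Entries matching 74.174.224.85:
  74.0.0.0/8 (74.0.0.0 - 74.255.255.255)
  74.160.0.0/11 (74.160.0.0 - 74.191.255.255)
  74.174.128.0/17 (74.174.128.0 - 74.174.255.255)
Most specific is 74.174.128.0/17.

74.174.128.0/17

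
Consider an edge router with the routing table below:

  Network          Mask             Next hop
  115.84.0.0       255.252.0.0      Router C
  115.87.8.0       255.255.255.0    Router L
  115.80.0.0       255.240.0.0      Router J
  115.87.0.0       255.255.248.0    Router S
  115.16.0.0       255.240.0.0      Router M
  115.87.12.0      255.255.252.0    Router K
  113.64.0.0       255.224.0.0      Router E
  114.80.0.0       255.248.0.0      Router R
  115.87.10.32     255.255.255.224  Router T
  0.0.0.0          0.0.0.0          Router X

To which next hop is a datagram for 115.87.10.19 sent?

Routes whose prefix contains 115.87.10.19:
  0.0.0.0/0 (default, matches everything) -> Router X
  115.80.0.0/12 (115.80.0.0 - 115.95.255.255) -> Router J
  115.84.0.0/14 (115.84.0.0 - 115.87.255.255) -> Router C
More-specific entries that do NOT match:
  115.87.10.32/27 (115.87.10.32 - 115.87.10.63) does not contain 115.87.10.19
  115.87.8.0/24 (115.87.8.0 - 115.87.8.255) does not contain 115.87.10.19
  115.87.12.0/22 (115.87.12.0 - 115.87.15.255) does not contain 115.87.10.19
  115.87.0.0/21 (115.87.0.0 - 115.87.7.255) does not contain 115.87.10.19
Longest matching prefix is /14 -> next hop Router C.

Router C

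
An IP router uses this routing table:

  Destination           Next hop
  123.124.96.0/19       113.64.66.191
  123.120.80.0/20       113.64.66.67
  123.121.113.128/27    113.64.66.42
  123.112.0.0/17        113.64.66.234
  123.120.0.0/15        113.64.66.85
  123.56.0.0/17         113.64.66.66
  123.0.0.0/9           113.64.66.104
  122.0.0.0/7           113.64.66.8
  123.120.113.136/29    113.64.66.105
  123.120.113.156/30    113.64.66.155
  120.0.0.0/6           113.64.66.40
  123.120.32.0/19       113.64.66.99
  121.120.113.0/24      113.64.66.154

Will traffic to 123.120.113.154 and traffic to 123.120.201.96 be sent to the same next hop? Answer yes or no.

yes

123.120.113.154: longest match 123.120.0.0/15 -> 113.64.66.85
123.120.201.96: longest match 123.120.0.0/15 -> 113.64.66.85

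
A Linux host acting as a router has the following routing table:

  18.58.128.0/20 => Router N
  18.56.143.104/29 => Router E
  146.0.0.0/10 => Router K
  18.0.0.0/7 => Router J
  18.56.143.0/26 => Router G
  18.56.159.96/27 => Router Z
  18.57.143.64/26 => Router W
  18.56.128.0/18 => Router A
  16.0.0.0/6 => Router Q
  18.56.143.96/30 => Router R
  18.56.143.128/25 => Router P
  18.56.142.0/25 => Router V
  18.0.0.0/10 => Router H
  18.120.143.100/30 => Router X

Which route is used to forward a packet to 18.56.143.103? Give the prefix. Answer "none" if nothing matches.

18.56.128.0/18

Entries matching 18.56.143.103:
  16.0.0.0/6 (16.0.0.0 - 19.255.255.255)
  18.0.0.0/7 (18.0.0.0 - 19.255.255.255)
  18.0.0.0/10 (18.0.0.0 - 18.63.255.255)
  18.56.128.0/18 (18.56.128.0 - 18.56.191.255)
Most specific is 18.56.128.0/18.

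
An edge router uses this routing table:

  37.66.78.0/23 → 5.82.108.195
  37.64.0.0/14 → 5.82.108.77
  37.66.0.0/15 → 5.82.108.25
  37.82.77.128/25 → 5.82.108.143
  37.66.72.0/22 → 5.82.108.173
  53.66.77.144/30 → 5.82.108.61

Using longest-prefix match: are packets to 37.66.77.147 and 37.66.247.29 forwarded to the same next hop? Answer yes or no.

yes

37.66.77.147: longest match 37.66.0.0/15 -> 5.82.108.25
37.66.247.29: longest match 37.66.0.0/15 -> 5.82.108.25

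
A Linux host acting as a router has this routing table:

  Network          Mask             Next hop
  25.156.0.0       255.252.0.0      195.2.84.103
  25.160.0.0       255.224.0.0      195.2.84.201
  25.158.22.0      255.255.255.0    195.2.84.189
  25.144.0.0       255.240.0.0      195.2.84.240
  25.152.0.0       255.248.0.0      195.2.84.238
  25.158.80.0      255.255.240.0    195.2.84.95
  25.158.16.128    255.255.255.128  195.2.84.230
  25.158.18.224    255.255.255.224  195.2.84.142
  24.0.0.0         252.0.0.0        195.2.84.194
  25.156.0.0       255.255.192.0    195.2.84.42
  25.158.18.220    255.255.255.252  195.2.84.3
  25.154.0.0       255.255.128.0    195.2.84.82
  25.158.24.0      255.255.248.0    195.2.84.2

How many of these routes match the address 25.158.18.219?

4

Prefixes containing 25.158.18.219:
  24.0.0.0/6 (24.0.0.0 - 27.255.255.255)
  25.144.0.0/12 (25.144.0.0 - 25.159.255.255)
  25.152.0.0/13 (25.152.0.0 - 25.159.255.255)
  25.156.0.0/14 (25.156.0.0 - 25.159.255.255)
Total matching entries: 4.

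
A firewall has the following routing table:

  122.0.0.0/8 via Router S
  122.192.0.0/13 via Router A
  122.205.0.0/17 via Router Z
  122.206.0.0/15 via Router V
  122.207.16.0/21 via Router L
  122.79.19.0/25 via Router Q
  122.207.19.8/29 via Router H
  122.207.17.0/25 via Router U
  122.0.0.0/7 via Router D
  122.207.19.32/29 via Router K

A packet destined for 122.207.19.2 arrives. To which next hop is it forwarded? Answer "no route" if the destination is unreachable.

Router L

Routes whose prefix contains 122.207.19.2:
  122.0.0.0/7 (122.0.0.0 - 123.255.255.255) -> Router D
  122.0.0.0/8 (122.0.0.0 - 122.255.255.255) -> Router S
  122.206.0.0/15 (122.206.0.0 - 122.207.255.255) -> Router V
  122.207.16.0/21 (122.207.16.0 - 122.207.23.255) -> Router L
More-specific entries that do NOT match:
  122.207.19.8/29 (122.207.19.8 - 122.207.19.15) does not contain 122.207.19.2
  122.207.19.32/29 (122.207.19.32 - 122.207.19.39) does not contain 122.207.19.2
  122.79.19.0/25 (122.79.19.0 - 122.79.19.127) does not contain 122.207.19.2
  122.207.17.0/25 (122.207.17.0 - 122.207.17.127) does not contain 122.207.19.2
Longest matching prefix is /21 -> next hop Router L.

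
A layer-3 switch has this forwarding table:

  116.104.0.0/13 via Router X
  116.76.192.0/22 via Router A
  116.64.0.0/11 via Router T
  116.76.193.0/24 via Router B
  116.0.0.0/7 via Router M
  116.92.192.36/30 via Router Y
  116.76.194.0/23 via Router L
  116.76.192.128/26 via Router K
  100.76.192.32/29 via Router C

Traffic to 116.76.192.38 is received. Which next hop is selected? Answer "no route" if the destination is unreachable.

Routes whose prefix contains 116.76.192.38:
  116.0.0.0/7 (116.0.0.0 - 117.255.255.255) -> Router M
  116.64.0.0/11 (116.64.0.0 - 116.95.255.255) -> Router T
  116.76.192.0/22 (116.76.192.0 - 116.76.195.255) -> Router A
More-specific entries that do NOT match:
  116.92.192.36/30 (116.92.192.36 - 116.92.192.39) does not contain 116.76.192.38
  100.76.192.32/29 (100.76.192.32 - 100.76.192.39) does not contain 116.76.192.38
  116.76.192.128/26 (116.76.192.128 - 116.76.192.191) does not contain 116.76.192.38
  116.76.193.0/24 (116.76.193.0 - 116.76.193.255) does not contain 116.76.192.38
  116.76.194.0/23 (116.76.194.0 - 116.76.195.255) does not contain 116.76.192.38
Longest matching prefix is /22 -> next hop Router A.

Router A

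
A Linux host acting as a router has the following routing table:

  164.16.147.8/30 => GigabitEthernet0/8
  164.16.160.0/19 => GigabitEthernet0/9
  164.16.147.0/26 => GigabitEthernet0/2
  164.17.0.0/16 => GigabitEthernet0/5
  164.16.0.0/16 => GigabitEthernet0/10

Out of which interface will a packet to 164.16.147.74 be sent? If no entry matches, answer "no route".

GigabitEthernet0/10

Routes whose prefix contains 164.16.147.74:
  164.16.0.0/16 (164.16.0.0 - 164.16.255.255) -> GigabitEthernet0/10
More-specific entries that do NOT match:
  164.16.147.8/30 (164.16.147.8 - 164.16.147.11) does not contain 164.16.147.74
  164.16.147.0/26 (164.16.147.0 - 164.16.147.63) does not contain 164.16.147.74
  164.16.160.0/19 (164.16.160.0 - 164.16.191.255) does not contain 164.16.147.74
Longest matching prefix is /16 -> interface GigabitEthernet0/10.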